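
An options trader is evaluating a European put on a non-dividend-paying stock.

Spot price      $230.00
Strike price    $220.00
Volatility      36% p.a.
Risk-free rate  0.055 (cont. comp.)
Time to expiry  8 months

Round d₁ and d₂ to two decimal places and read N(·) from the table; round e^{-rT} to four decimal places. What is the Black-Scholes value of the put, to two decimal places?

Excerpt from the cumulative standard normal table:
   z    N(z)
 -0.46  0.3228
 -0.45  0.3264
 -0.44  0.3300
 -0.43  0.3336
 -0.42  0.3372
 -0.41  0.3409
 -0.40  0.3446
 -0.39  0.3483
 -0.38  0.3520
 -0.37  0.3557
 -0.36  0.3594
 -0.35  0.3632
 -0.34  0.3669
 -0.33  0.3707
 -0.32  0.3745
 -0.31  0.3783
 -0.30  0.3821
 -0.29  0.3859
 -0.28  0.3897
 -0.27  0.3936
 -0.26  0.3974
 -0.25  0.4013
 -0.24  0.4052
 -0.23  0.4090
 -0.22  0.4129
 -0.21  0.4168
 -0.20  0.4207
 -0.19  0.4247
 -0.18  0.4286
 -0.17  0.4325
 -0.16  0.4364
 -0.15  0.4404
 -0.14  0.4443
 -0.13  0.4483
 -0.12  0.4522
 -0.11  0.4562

$17.52

T = 0.6667;  σ√T = 0.2939
d₁ = [ln(230/220) + (0.055 + 0.36²/2)·0.6667] / 0.2939 = [0.0445 + 0.0799] / 0.2939 = 0.4229 ⇒ 0.42
d₂ = d₁ − σ√T = 0.4229 − 0.2939 = 0.1290 ⇒ 0.13
e^(−rT) = e^(−0.055·0.6667) = 0.9640
N(−d₂) = N(-0.13) = 0.4483;  N(−d₁) = N(-0.42) = 0.3372
P = 220·0.9640·0.4483 − 230·0.3372 = 95.0755 − 77.5560 = 17.5195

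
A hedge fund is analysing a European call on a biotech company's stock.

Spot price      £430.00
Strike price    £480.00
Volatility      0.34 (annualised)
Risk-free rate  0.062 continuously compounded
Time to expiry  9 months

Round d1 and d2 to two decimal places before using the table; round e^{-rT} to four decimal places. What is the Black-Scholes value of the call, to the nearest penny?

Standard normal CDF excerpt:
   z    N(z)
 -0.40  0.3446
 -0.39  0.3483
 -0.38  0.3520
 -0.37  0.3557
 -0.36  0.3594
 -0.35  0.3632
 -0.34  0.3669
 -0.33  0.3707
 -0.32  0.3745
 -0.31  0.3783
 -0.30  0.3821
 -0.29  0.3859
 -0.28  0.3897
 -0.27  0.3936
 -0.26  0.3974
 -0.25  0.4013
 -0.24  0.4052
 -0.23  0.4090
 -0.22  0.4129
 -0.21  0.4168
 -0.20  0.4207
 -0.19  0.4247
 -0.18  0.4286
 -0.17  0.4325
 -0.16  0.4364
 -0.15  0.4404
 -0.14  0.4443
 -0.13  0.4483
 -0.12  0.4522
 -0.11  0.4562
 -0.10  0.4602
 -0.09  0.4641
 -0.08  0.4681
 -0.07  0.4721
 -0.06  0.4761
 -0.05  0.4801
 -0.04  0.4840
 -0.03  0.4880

£38.32

σ√T = 0.34 × 0.8660 = 0.2944
d₁ = [ln(430/480) + (0.062 + ½·0.34²)·0.75] / (σ√T) = (-0.1100 + 0.0899) / 0.2944 = -0.0684 ≈ -0.07
d₂ = -0.0684 − 0.2944 = -0.3629 ≈ -0.36
exp(−rT) = exp(−0.062·0.75) = 0.9546
N(d₁) = N(-0.07) = 0.4721;  N(d₂) = N(-0.36) = 0.3594
C = 430·0.4721 − 480·0.9546·0.3594 = 203.0030 − 164.6800 = 38.3230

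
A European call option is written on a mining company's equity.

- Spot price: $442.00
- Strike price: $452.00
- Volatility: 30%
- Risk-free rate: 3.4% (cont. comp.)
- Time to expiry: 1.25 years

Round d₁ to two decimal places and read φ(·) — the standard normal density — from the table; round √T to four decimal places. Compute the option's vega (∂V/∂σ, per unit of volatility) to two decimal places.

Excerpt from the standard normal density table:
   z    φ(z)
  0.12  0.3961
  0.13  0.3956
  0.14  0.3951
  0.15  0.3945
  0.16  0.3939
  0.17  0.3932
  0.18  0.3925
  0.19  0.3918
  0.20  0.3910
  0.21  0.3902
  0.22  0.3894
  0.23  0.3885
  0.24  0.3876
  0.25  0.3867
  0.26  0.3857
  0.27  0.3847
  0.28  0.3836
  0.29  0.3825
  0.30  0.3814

σ√T = 0.3 × 1.1180 = 0.3354
ln(S/K) + (r + σ²/2)T = ln(442/452) + (0.034 + 0.3²/2)·1.25 = -0.0224 + 0.0988 = 0.0764
d₁ = 0.0764 / 0.3354 = 0.2277 → 0.23
√T = √1.25 = 1.1180
φ(d₁) = φ(0.23) = 0.3885
vega = S·φ(d₁)·√T = 442·0.3885·1.1180 = 191.9796
(Vega is the same for a European call and put with the same parameters.)

191.98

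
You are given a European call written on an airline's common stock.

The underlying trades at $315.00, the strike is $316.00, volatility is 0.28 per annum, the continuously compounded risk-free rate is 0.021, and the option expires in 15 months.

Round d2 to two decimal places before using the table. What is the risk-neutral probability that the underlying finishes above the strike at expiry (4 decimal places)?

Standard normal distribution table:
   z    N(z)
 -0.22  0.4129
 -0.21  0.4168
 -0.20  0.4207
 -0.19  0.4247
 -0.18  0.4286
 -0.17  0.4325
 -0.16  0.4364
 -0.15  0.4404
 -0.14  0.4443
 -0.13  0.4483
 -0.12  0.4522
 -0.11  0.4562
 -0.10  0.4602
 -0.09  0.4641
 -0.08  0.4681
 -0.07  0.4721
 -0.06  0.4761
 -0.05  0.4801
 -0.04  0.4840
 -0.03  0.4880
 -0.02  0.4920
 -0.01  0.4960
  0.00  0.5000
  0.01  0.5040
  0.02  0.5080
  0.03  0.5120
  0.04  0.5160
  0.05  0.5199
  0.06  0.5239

0.4681

σ√T = 0.28 × 1.1180 = 0.3130
d₁ = [ln(315/316) + (0.021 + ½·0.28²)·1.25] / (σ√T) = (-0.0032 + 0.0753) / 0.3130 = 0.2303 which rounds to 0.23
d₂ = 0.2303 − 0.3130 = -0.0828 which rounds to -0.08
Risk-neutral Pr[S_T > K] = N(d₂) = N(-0.08) = 0.4681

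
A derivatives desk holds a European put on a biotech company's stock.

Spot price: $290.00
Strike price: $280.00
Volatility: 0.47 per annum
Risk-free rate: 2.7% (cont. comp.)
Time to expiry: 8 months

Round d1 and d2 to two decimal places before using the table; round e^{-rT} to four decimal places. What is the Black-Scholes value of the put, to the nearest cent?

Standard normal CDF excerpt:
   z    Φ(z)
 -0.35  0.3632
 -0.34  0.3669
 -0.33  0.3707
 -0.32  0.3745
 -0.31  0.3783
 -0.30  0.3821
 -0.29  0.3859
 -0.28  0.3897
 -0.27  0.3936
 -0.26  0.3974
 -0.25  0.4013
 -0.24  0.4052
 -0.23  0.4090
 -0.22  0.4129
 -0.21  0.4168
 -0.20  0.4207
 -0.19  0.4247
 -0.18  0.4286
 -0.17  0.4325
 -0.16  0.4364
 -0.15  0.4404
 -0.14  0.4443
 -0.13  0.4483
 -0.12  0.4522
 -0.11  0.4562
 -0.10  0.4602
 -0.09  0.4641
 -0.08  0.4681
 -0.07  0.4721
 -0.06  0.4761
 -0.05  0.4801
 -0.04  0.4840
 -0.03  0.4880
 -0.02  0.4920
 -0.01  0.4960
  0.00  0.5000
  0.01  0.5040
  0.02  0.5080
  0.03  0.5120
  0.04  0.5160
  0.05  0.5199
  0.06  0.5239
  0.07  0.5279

σ√T = 0.47·√0.6667 = 0.3838
d₁ = [ln(290/280) + (0.027 + ½·0.47²)·0.6667] / (σ√T) = (0.0351 + 0.0916) / 0.3838 = 0.3302 which rounds to 0.33
d₂ = 0.3302 − 0.3838 = -0.0535 which rounds to -0.05
e^(−rT) = e^(−0.027·0.6667) = 0.9822
N(−d₂) = N(0.05) = 0.5199;  N(−d₁) = N(-0.33) = 0.3707
P = 280·0.9822·0.5199 − 290·0.3707 = 142.9808 − 107.5030 = 35.4778

$35.48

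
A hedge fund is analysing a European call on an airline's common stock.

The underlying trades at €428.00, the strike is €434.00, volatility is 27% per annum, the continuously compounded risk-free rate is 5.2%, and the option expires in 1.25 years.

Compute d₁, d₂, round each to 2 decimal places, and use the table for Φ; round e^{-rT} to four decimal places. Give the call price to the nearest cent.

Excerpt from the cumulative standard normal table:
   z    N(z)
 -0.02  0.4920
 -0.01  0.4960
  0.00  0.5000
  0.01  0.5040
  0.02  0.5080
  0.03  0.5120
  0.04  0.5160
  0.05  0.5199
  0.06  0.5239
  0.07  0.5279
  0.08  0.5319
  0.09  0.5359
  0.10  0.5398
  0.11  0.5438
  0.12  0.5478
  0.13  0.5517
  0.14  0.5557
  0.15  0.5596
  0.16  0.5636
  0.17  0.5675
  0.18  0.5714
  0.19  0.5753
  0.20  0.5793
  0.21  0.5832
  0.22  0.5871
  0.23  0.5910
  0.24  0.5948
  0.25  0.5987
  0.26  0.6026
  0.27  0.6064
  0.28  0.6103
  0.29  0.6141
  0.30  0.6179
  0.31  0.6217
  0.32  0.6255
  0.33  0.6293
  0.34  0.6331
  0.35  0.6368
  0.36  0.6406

€61.11

T = 1.25;  σ√T = 0.3019
ln(S/K) + (r + σ²/2)T = ln(428/434) + (0.052 + 0.27²/2)·1.25 = -0.0139 + 0.1106 = 0.0966
d₁ = 0.0966 / 0.3019 = 0.3201 ⇒ 0.32
d₂ = d₁ − σ√T = 0.3201 − 0.3019 = 0.0183 ⇒ 0.02
e^(−rT) = e^(−0.052·1.25) = 0.9371
N(d₁) = N(0.32) = 0.6255;  N(d₂) = N(0.02) = 0.5080
C = 428·0.6255 − 434·0.9371·0.5080 = 267.7140 − 206.6043 = 61.1097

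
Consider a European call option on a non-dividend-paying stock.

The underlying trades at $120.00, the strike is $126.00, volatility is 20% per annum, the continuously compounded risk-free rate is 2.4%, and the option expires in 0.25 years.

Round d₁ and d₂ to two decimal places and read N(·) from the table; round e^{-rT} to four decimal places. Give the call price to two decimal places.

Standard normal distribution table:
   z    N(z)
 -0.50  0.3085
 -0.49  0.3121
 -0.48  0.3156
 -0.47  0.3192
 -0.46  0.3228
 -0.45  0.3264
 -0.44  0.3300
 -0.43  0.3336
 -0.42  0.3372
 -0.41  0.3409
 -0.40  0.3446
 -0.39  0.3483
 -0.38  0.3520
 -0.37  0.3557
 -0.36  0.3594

$2.71

σ√T = 0.2 × 0.5000 = 0.1000
d₁ = [ln(120/126) + (0.024 + ½·0.2²)·0.25] / (σ√T) = (-0.0488 + 0.0110) / 0.1000 = -0.3779 ⇒ -0.38
d₂ = -0.3779 − 0.1000 = -0.4779 ⇒ -0.48
e^(−rT) = e^(−0.024·0.25) = 0.9940
N(d₁) = N(-0.38) = 0.3520;  N(d₂) = N(-0.48) = 0.3156
C = 120·0.3520 − 126·0.9940·0.3156 = 42.2400 − 39.5270 = 2.7130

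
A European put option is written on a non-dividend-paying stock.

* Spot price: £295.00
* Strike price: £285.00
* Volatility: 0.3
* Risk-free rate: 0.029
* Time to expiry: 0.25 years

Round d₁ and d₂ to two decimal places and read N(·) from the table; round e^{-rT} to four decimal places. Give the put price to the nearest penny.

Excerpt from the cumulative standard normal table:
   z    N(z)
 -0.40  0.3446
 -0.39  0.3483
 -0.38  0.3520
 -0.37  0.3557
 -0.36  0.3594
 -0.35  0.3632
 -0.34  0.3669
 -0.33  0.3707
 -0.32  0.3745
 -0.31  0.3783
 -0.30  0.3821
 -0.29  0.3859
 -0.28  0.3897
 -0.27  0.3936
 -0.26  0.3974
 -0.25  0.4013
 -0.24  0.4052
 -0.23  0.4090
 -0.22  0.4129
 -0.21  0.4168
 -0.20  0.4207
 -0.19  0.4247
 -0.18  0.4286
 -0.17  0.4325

£11.89

σ√T = 0.3·√0.25 = 0.1500
ln(S/K) + (r + σ²/2)T = ln(295/285) + (0.029 + 0.3²/2)·0.25 = 0.0345 + 0.0185 = 0.0530
d₁ = 0.0530 / 0.1500 = 0.3532 → 0.35
d₂ = d₁ − σ√T = 0.3532 − 0.1500 = 0.2032 → 0.20
e^(−rT) = e^(−0.029·0.25) = 0.9928
N(−d₂) = N(-0.20) = 0.4207;  N(−d₁) = N(-0.35) = 0.3632
P = 285·0.9928·0.4207 − 295·0.3632 = 119.0362 − 107.1440 = 11.8922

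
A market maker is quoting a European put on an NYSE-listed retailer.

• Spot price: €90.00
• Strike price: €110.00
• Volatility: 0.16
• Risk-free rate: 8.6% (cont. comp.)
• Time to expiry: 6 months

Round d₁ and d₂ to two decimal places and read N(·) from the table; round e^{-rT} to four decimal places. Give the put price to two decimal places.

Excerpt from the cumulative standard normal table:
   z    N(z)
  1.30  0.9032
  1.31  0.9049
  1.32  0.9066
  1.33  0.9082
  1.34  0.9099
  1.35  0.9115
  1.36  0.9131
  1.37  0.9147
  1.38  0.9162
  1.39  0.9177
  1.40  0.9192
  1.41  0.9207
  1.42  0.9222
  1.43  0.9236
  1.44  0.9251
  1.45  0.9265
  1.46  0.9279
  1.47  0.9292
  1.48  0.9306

T = 0.5;  σ√T = 0.1131
d₁ = [ln(90/110) + (0.086 + ½·0.16²)·0.5] / (σ√T) = (-0.2007 + 0.0494) / 0.1131 = -1.3371 ≈ -1.34
d₂ = -1.3371 − 0.1131 = -1.4502 ≈ -1.45
e^(−rT) = e^(−0.086·0.5) = 0.9579
P = 110·0.9579·N(1.45) − 90·N(1.34) = 110·0.9579·0.9265 − 90·0.9099 = 97.6244 − 81.8910 = 15.7334

€15.73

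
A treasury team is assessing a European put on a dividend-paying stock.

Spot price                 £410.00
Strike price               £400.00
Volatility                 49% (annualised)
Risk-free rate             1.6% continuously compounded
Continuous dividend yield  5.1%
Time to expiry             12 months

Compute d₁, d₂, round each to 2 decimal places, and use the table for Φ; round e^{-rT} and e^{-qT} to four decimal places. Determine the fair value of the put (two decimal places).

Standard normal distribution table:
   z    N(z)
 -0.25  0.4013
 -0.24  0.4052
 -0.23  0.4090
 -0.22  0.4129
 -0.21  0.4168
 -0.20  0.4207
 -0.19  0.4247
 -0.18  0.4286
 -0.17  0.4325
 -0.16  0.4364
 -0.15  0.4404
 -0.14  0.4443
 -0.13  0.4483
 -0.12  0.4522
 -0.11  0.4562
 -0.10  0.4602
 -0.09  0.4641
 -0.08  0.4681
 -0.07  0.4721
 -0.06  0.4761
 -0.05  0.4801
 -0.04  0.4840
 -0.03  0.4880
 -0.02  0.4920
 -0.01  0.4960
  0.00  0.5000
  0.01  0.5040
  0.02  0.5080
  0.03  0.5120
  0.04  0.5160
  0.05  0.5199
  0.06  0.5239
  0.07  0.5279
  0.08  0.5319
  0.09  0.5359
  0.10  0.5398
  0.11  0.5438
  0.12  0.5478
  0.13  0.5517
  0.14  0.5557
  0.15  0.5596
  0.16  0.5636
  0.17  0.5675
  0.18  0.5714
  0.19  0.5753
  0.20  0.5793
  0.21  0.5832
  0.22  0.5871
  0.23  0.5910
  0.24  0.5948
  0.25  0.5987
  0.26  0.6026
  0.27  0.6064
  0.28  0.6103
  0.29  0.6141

σ√T = 0.49·√1 = 0.4900
d₁ = [ln(410/400) + (0.016 − 0.051 + 0.49²/2)·1] / 0.4900 = [0.0247 + 0.0850] / 0.4900 = 0.2240 ⇒ 0.22
d₂ = d₁ − σ√T = 0.2240 − 0.4900 = -0.2660 ⇒ -0.27
e^(−qT) = e^(−0.051·1) = 0.9503;  e^(−rT) = e^(−0.016·1) = 0.9841
N(−d₂) = N(0.27) = 0.6064;  N(−d₁) = N(-0.22) = 0.4129
P = 400·0.9841·0.6064 − 410·0.9503·0.4129 = 238.7033 − 160.8753 = 77.8280

£77.83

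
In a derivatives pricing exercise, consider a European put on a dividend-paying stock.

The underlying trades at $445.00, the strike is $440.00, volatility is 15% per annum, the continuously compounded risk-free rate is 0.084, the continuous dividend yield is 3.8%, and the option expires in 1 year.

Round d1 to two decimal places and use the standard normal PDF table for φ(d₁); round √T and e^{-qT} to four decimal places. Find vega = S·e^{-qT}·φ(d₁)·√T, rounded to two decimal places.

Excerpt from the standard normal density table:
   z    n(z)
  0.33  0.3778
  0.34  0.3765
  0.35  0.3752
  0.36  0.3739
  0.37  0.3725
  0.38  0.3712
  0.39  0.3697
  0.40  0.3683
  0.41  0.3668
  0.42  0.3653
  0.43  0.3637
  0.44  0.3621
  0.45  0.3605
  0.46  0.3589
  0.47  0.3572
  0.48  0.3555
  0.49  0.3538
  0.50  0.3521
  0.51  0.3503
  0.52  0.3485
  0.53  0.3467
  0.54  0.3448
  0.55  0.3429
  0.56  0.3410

T = 1;  σ√T = 0.1500
ln(S/K) + (r − q + σ²/2)T = ln(445/440) + (0.084 − 0.038 + 0.15²/2)·1 = 0.0113 + 0.0573 = 0.0685
d₁ = 0.0685 / 0.1500 = 0.4570 ⇒ 0.46
√T = √1 = 1.0000
φ(d₁) = φ(0.46) = 0.3589
exp(−qT) = exp(−0.038·1) = 0.9627
vega = S·exp(−qT)·φ(d₁)·√T = 445·0.9627·0.3589·1.0000 = 153.7533
(The call has the same vega.)

153.75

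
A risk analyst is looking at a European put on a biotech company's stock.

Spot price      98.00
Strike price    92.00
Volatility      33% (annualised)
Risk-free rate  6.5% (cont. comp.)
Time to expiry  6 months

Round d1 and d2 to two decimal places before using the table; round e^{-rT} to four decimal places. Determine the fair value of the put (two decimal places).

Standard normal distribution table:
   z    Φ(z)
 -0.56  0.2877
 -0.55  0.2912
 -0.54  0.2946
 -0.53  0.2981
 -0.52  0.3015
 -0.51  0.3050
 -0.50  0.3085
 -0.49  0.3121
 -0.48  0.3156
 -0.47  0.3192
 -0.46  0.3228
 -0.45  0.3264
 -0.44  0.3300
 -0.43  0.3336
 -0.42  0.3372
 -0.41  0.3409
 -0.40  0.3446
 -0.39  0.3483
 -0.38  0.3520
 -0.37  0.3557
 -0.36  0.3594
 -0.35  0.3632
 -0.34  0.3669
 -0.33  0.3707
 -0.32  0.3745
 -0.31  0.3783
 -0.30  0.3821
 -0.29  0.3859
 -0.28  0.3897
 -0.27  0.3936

σ√T = 0.33 × 0.7071 = 0.2333
ln(S/K) + (r + σ²/2)T = ln(98/92) + (0.065 + 0.33²/2)·0.5 = 0.0632 + 0.0597 = 0.1229
d₁ = 0.1229 / 0.2333 = 0.5267 which rounds to 0.53
d₂ = d₁ − σ√T = 0.5267 − 0.2333 = 0.2934 which rounds to 0.29
e^(−rT) = e^(−0.065·0.5) = 0.9680
N(−d₂) = N(-0.29) = 0.3859;  N(−d₁) = N(-0.53) = 0.2981
P = 92·0.9680·0.3859 − 98·0.2981 = 34.3667 − 29.2138 = 5.1529

5.15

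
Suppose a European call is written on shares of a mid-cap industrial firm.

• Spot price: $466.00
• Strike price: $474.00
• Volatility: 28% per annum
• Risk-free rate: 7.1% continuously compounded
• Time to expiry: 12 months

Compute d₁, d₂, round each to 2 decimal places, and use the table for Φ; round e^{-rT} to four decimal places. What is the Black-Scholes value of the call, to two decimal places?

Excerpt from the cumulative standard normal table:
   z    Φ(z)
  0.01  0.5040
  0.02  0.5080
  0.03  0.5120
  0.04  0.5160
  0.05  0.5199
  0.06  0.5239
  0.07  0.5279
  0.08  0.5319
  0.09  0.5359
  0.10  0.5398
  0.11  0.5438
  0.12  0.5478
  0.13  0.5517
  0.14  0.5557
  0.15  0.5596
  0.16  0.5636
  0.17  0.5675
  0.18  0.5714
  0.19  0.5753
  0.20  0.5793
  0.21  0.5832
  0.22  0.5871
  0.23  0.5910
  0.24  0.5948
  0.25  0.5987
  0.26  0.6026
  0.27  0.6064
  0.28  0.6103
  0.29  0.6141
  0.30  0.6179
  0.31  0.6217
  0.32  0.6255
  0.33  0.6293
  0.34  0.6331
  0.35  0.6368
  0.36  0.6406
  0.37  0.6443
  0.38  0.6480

$63.70

σ√T = 0.28 × 1.0000 = 0.2800
d₁ = [ln(466/474) + (0.071 + 0.28²/2)·1] / 0.2800 = [-0.0170 + 0.1102] / 0.2800 = 0.3328 → 0.33
d₂ = d₁ − σ√T = 0.3328 − 0.2800 = 0.0528 → 0.05
exp(−rT) = exp(−0.071·1) = 0.9315
N(d₁) = N(0.33) = 0.6293;  N(d₂) = N(0.05) = 0.5199
C = 466·0.6293 − 474·0.9315·0.5199 = 293.2538 − 229.5520 = 63.7018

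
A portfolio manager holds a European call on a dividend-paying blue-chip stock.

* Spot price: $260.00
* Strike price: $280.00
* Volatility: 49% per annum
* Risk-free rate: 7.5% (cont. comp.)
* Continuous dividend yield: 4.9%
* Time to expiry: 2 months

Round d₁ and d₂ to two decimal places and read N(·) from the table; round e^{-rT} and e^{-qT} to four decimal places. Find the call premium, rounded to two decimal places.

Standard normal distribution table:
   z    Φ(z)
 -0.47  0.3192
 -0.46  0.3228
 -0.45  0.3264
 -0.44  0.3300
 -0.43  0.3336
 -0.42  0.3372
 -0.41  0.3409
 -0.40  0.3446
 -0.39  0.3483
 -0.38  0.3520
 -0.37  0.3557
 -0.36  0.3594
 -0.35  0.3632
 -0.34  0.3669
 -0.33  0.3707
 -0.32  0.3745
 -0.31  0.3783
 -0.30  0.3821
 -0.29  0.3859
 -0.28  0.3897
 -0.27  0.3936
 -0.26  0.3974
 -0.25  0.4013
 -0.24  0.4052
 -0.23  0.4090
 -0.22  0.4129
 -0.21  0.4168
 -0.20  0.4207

σ√T = 0.49 × 0.4082 = 0.2000
ln(S/K) + (r − q + σ²/2)T = ln(260/280) + (0.075 − 0.049 + 0.49²/2)·0.1667 = -0.0741 + 0.0243 = -0.0498
d₁ = -0.0498 / 0.2000 = -0.2488 which rounds to -0.25
d₂ = d₁ − σ√T = -0.2488 − 0.2000 = -0.4488 which rounds to -0.45
e^(−qT) = e^(−0.049·0.1667) = 0.9919;  e^(−rT) = e^(−0.075·0.1667) = 0.9876
C = 260·0.9919·N(-0.25) − 280·0.9876·N(-0.45) = 260·0.9919·0.4013 − 280·0.9876·0.3264 = 103.4929 − 90.2587 = 13.2341

$13.23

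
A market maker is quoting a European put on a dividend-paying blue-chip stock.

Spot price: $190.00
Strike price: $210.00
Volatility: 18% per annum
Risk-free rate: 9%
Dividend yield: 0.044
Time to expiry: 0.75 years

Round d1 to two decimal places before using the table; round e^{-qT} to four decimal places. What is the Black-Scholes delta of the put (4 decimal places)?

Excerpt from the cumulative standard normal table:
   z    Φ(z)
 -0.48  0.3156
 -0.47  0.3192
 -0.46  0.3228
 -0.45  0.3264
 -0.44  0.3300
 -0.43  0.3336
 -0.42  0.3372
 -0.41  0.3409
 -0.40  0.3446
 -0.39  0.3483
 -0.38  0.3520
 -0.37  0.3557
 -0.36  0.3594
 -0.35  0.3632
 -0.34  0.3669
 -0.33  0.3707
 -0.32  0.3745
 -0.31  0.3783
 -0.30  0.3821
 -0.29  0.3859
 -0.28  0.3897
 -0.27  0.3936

-0.6125

σ√T = 0.18·√0.75 = 0.1559
d₁ = [ln(190/210) + (0.09 − 0.044 + 0.18²/2)·0.75] / 0.1559 = [-0.1001 + 0.0466] / 0.1559 = -0.3428 → -0.34
N(d₁) = N(-0.34) = 0.3669
Δ_put = exp(−qT)·(N(d₁) − 1) = 0.9675·(0.3669 − 1) = -0.6125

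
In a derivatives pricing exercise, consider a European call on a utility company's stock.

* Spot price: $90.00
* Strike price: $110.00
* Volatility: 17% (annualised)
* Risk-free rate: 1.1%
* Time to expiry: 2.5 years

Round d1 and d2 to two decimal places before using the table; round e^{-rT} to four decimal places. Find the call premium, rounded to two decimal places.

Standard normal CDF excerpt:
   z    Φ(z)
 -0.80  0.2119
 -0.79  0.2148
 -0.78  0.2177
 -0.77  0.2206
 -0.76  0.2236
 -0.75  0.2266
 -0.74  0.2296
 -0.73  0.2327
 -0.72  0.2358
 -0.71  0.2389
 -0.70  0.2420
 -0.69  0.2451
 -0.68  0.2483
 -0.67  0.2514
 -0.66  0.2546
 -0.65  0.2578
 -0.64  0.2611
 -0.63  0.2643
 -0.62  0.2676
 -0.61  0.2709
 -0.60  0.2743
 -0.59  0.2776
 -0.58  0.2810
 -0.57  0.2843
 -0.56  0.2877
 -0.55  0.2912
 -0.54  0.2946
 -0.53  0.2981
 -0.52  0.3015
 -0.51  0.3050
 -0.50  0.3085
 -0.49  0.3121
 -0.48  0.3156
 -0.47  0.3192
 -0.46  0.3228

$4.15

σ√T = 0.17·√2.5 = 0.2688
d₁ = [ln(90/110) + (0.011 + 0.17²/2)·2.5] / 0.2688 = [-0.2007 + 0.0636] / 0.2688 = -0.5099 which rounds to -0.51
d₂ = d₁ − σ√T = -0.5099 − 0.2688 = -0.7786 which rounds to -0.78
e^(−rT) = e^(−0.011·2.5) = 0.9729
C = 90·N(-0.51) − 110·0.9729·N(-0.78) = 90·0.3050 − 110·0.9729·0.2177 = 27.4500 − 23.2980 = 4.1520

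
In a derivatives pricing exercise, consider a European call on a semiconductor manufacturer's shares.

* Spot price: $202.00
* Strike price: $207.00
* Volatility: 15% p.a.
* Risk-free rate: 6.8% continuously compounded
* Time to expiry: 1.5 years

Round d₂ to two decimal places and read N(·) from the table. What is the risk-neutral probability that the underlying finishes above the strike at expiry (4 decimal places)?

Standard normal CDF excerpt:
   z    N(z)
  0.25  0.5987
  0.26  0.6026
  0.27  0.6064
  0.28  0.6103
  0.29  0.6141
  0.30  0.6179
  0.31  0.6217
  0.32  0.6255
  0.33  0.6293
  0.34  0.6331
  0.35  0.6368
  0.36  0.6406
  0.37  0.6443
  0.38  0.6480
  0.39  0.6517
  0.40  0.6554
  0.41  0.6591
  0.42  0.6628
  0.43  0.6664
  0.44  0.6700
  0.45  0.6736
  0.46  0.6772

0.6293

T = 1.5;  σ√T = 0.1837
d₁ = [ln(202/207) + (0.068 + 0.15²/2)·1.5] / 0.1837 = [-0.0245 + 0.1189] / 0.1837 = 0.5140 ≈ 0.51
d₂ = d₁ − σ√T = 0.5140 − 0.1837 = 0.3303 ≈ 0.33
Risk-neutral Pr[S_T > K] = N(d₂) = N(0.33) = 0.6293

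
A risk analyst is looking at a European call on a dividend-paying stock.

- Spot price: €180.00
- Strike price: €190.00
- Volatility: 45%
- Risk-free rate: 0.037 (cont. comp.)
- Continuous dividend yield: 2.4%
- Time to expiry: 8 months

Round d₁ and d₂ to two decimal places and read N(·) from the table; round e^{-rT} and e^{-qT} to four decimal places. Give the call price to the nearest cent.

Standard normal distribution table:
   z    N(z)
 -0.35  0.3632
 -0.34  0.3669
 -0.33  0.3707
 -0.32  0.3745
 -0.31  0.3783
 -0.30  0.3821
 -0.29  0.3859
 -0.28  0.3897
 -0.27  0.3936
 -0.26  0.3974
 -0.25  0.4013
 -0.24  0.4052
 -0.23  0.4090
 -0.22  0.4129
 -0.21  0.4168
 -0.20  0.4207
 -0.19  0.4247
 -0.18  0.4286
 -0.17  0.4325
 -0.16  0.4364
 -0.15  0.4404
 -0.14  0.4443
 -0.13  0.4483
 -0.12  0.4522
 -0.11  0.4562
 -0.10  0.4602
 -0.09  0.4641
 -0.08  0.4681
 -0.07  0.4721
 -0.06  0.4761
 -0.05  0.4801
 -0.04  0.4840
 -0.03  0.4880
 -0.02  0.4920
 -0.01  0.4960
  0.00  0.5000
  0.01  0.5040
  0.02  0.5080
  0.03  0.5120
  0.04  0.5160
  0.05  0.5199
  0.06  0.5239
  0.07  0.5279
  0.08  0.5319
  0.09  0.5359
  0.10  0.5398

€22.68

T = 0.6667;  σ√T = 0.3674
d₁ = [ln(180/190) + (0.037 − 0.024 + ½·0.45²)·0.6667] / (σ√T) = (-0.0541 + 0.0762) / 0.3674 = 0.0601 ≈ 0.06
d₂ = 0.0601 − 0.3674 = -0.3073 ≈ -0.31
e^(−qT) = e^(−0.024·0.6667) = 0.9841;  e^(−rT) = e^(−0.037·0.6667) = 0.9756
C = 180·0.9841·N(0.06) − 190·0.9756·N(-0.31) = 180·0.9841·0.5239 − 190·0.9756·0.3783 = 92.8026 − 70.1232 = 22.6794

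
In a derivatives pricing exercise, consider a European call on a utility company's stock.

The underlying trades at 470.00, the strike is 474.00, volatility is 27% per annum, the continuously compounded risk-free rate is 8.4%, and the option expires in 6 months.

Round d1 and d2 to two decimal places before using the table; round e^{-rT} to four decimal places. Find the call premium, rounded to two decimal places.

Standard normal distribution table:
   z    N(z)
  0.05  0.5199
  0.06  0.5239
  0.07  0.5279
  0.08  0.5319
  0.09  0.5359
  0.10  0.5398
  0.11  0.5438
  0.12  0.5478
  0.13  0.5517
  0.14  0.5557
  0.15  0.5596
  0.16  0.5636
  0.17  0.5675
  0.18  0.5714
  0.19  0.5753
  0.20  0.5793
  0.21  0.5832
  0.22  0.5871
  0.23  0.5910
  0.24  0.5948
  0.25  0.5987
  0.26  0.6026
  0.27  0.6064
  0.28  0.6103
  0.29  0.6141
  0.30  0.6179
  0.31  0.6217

43.25

T = 0.5;  σ√T = 0.1909
ln(S/K) + (r + σ²/2)T = ln(470/474) + (0.084 + 0.27²/2)·0.5 = -0.0085 + 0.0602 = 0.0518
d₁ = 0.0518 / 0.1909 = 0.2711 ⇒ 0.27
d₂ = d₁ − σ√T = 0.2711 − 0.1909 = 0.0801 ⇒ 0.08
exp(−rT) = exp(−0.084·0.5) = 0.9589
C = 470·N(0.27) − 474·0.9589·N(0.08) = 470·0.6064 − 474·0.9589·0.5319 = 285.0080 − 241.7584 = 43.2496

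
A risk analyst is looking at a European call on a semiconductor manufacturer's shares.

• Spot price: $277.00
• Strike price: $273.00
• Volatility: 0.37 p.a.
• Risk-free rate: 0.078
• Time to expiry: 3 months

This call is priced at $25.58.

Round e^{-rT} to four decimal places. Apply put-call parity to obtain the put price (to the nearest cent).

$16.31

e^(−rT) = e^(−0.078·0.25) = 0.9807
Put-call parity: C − P = S − K·e^(−rT) = 277 − 273·0.9807 = 277 − 267.7311 = 9.2689
P = C − (C − P) = 25.58 − (9.2689) = 16.3111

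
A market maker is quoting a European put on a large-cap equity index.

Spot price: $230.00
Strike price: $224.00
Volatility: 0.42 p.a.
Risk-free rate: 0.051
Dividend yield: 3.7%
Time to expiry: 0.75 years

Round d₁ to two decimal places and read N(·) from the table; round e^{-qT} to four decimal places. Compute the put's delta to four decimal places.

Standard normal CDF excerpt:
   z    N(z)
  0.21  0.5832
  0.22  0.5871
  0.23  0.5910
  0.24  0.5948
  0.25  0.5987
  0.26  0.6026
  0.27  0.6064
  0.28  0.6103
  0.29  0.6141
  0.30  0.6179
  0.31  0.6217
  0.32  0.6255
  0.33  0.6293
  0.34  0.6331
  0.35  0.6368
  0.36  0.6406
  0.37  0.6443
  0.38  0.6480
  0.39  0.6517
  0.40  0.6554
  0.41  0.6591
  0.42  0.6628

-0.3790

σ√T = 0.42 × 0.8660 = 0.3637
d₁ = [ln(230/224) + (0.051 − 0.037 + ½·0.42²)·0.75] / (σ√T) = (0.0264 + 0.0766) / 0.3637 = 0.2834 which rounds to 0.28
N(d₁) = N(0.28) = 0.6103
Δ_put = exp(−qT)·(N(d₁) − 1) = 0.9726·(0.6103 − 1) = -0.3790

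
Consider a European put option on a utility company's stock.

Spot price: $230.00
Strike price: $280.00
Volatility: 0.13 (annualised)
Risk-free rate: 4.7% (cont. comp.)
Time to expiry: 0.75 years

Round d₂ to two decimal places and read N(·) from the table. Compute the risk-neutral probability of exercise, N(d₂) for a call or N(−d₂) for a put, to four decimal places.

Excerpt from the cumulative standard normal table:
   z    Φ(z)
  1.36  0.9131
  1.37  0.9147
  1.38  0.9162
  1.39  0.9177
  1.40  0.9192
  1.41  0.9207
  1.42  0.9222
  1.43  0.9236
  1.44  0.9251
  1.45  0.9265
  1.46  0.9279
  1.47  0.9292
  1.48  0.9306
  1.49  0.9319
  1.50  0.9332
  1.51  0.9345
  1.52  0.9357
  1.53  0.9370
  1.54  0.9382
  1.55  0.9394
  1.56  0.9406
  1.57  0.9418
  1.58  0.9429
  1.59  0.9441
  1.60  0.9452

0.9319

σ√T = 0.13·√0.75 = 0.1126
d₁ = [ln(230/280) + (0.047 + 0.13²/2)·0.75] / 0.1126 = [-0.1967 + 0.0416] / 0.1126 = -1.3778 → -1.38
d₂ = d₁ − σ√T = -1.3778 − 0.1126 = -1.4904 → -1.49
Risk-neutral Pr[S_T < K] = N(−d₂) = N(1.49) = 0.9319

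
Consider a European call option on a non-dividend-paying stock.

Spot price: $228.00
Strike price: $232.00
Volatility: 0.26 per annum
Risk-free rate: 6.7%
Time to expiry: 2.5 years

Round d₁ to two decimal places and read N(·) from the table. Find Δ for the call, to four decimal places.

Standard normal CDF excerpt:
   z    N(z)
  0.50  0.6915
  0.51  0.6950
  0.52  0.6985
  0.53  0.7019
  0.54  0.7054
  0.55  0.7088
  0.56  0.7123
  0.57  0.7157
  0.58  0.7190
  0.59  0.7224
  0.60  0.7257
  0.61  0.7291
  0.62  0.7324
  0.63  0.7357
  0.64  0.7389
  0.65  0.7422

0.7157

σ√T = 0.26 × 1.5811 = 0.4111
d₁ = [ln(228/232) + (0.067 + ½·0.26²)·2.5] / (σ√T) = (-0.0174 + 0.2520) / 0.4111 = 0.5707 which rounds to 0.57
N(d₁) = N(0.57) = 0.7157
Δ_call = N(d₁) = 0.7157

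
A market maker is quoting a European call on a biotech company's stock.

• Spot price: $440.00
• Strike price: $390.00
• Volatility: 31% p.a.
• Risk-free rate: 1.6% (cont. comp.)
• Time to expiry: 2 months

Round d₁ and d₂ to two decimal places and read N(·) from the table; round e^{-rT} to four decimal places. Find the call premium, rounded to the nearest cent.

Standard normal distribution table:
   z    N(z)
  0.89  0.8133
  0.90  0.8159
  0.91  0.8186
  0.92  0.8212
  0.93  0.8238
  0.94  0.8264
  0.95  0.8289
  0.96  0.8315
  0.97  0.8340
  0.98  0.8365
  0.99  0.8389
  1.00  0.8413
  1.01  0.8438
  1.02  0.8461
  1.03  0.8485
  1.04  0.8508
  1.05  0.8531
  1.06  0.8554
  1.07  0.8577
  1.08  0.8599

$55.96

σ√T = 0.31·√0.1667 = 0.1266
d₁ = [ln(440/390) + (0.016 + 0.31²/2)·0.1667] / 0.1266 = [0.1206 + 0.0107] / 0.1266 = 1.0375 → 1.04
d₂ = d₁ − σ√T = 1.0375 − 0.1266 = 0.9109 → 0.91
exp(−rT) = exp(−0.016·0.1667) = 0.9973
N(d₁) = N(1.04) = 0.8508;  N(d₂) = N(0.91) = 0.8186
C = 440·0.8508 − 390·0.9973·0.8186 = 374.3520 − 318.3920 = 55.9600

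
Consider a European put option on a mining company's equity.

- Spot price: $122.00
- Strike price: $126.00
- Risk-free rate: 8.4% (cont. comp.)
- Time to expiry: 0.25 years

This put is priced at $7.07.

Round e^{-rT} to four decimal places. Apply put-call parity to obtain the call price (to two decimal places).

$5.69

exp(−rT) = exp(−0.084·0.25) = 0.9792
Put-call parity: C − P = S − K·e^(−rT) = 122 − 126·0.9792 = 122 − 123.3792 = -1.3792
C = P + (C − P) = 7.07 + (-1.3792) = 5.6908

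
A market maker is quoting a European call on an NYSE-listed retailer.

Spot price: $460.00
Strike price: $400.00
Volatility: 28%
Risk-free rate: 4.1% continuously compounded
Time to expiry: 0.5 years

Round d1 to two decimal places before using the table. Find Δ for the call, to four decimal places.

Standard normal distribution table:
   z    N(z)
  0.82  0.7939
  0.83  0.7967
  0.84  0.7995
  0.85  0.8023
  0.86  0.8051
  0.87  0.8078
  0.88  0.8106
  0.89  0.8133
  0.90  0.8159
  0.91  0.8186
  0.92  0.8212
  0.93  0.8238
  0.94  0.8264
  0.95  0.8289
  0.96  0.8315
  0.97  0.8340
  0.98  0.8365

0.8186

σ√T = 0.28·√0.5 = 0.1980
d₁ = [ln(460/400) + (0.041 + ½·0.28²)·0.5] / (σ√T) = (0.1398 + 0.0401) / 0.1980 = 0.9084 → 0.91
N(d₁) = N(0.91) = 0.8186
Δ_call = N(d₁) = 0.8186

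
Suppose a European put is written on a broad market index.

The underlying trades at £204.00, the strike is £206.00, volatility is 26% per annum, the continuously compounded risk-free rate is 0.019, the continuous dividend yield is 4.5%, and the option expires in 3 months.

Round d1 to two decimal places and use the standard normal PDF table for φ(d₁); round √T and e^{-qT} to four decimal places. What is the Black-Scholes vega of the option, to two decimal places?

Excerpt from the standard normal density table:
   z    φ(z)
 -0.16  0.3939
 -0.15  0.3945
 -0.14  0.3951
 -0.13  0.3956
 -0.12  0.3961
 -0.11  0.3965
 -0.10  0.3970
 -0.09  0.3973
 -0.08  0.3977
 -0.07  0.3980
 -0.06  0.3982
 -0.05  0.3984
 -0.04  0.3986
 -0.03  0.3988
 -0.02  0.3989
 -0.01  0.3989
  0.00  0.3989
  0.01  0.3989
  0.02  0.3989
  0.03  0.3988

T = 0.25;  σ√T = 0.1300
ln(S/K) + (r − q + σ²/2)T = ln(204/206) + (0.019 − 0.045 + 0.26²/2)·0.25 = -0.0098 + 0.0020 = -0.0078
d₁ = -0.0078 / 0.1300 = -0.0600 which rounds to -0.06
√T = √0.25 = 0.5000
φ(d₁) = φ(-0.06) = 0.3982
e^(−qT) = e^(−0.045·0.25) = 0.9888
vega = S·e^(−qT)·φ(d₁)·√T = 204·0.9888·0.3982·0.5000 = 40.1615

40.16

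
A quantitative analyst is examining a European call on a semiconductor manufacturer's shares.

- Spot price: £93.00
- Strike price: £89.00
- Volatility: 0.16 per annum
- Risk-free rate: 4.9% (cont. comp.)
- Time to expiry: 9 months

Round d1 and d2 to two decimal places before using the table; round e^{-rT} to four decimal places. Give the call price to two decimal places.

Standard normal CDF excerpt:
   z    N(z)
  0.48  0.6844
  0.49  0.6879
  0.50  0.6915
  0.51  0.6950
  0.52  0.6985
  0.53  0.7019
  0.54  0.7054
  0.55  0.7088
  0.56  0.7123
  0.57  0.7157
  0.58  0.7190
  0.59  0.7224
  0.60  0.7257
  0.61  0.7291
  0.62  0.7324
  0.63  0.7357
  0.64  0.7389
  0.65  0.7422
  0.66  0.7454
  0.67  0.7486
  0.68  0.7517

σ√T = 0.16·√0.75 = 0.1386
d₁ = [ln(93/89) + (0.049 + 0.16²/2)·0.75] / 0.1386 = [0.0440 + 0.0464] / 0.1386 = 0.6518 which rounds to 0.65
d₂ = d₁ − σ√T = 0.6518 − 0.1386 = 0.5132 which rounds to 0.51
exp(−rT) = exp(−0.049·0.75) = 0.9639
C = 93·N(0.65) − 89·0.9639·N(0.51) = 93·0.7422 − 89·0.9639·0.6950 = 69.0246 − 59.6220 = 9.4026

£9.40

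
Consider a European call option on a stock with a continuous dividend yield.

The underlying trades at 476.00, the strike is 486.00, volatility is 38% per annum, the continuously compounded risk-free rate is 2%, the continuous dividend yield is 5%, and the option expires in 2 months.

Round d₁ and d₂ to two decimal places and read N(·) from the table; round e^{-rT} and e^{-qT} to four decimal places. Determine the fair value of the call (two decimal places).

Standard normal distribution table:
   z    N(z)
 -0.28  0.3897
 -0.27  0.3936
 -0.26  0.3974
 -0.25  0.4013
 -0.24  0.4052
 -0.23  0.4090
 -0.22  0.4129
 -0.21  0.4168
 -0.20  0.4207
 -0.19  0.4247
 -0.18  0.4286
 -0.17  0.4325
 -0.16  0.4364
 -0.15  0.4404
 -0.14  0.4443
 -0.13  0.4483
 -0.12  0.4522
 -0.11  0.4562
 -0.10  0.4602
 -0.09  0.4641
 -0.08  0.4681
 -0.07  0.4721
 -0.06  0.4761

22.80

σ√T = 0.38 × 0.4082 = 0.1551
d₁ = [ln(476/486) + (0.02 − 0.05 + 0.38²/2)·0.1667] / 0.1551 = [-0.0208 + 0.0070] / 0.1551 = -0.0887 ⇒ -0.09
d₂ = d₁ − σ√T = -0.0887 − 0.1551 = -0.2438 ⇒ -0.24
exp(−qT) = exp(−0.05·0.1667) = 0.9917;  exp(−rT) = exp(−0.02·0.1667) = 0.9967
C = 476·0.9917·N(-0.09) − 486·0.9967·N(-0.24) = 476·0.9917·0.4641 − 486·0.9967·0.4052 = 219.0780 − 196.2773 = 22.8007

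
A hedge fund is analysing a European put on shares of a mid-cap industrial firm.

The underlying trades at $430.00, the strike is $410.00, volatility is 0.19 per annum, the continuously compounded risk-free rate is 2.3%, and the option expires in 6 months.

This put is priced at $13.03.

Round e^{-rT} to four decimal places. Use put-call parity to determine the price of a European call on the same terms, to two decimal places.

$37.70

e^(−rT) = e^(−0.023·0.5) = 0.9886
Put-call parity: C − P = S − K·e^(−rT) = 430 − 410·0.9886 = 430 − 405.3260 = 24.6740
C = P + (C − P) = 13.03 + (24.6740) = 37.7040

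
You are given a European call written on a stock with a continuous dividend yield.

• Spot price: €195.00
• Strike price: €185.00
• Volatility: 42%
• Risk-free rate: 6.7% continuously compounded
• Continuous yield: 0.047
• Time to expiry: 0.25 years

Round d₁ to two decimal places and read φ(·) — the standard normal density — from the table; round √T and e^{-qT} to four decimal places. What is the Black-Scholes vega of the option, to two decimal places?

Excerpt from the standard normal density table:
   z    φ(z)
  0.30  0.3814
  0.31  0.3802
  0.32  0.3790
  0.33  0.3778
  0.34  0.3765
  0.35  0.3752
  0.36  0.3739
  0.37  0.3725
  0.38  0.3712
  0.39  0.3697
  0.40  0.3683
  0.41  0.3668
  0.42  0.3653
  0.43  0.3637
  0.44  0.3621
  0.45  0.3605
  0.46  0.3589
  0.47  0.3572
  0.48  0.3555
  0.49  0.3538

T = 0.25;  σ√T = 0.2100
d₁ = [ln(195/185) + (0.067 − 0.047 + 0.42²/2)·0.25] / 0.2100 = [0.0526 + 0.0270] / 0.2100 = 0.3795 ⇒ 0.38
√T = √0.25 = 0.5000
φ(d₁) = φ(0.38) = 0.3712
e^(−qT) = e^(−0.047·0.25) = 0.9883
vega = S·e^(−qT)·φ(d₁)·√T = 195·0.9883·0.3712·0.5000 = 35.7686
(The put has the same vega.)

35.77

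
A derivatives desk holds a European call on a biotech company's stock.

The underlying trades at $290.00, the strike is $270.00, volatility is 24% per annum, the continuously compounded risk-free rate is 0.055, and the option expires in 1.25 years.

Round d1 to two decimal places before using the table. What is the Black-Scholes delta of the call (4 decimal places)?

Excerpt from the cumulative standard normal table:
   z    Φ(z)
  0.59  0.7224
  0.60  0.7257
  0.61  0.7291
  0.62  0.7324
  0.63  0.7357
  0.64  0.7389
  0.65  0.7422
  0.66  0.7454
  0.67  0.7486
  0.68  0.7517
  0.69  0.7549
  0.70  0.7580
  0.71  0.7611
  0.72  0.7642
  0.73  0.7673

σ√T = 0.24 × 1.1180 = 0.2683
d₁ = [ln(290/270) + (0.055 + 0.24²/2)·1.25] / 0.2683 = [0.0715 + 0.1047] / 0.2683 = 0.6567 ⇒ 0.66
N(d₁) = N(0.66) = 0.7454
Δ_call = N(d₁) = 0.7454

0.7454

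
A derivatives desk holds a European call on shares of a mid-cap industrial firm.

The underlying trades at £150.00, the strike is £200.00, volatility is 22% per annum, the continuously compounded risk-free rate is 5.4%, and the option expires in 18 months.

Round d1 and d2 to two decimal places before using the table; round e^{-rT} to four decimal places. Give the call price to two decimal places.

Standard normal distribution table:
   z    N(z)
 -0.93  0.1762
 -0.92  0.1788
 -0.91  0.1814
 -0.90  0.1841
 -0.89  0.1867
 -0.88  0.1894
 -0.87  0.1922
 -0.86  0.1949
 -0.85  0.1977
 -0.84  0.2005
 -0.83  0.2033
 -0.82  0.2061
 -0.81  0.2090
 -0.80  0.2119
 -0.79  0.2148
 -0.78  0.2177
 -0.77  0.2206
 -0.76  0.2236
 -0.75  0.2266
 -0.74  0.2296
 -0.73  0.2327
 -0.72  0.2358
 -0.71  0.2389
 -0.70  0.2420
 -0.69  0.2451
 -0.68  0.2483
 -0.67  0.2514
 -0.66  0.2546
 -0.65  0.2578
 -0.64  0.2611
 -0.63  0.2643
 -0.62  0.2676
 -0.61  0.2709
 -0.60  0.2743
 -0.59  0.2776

σ√T = 0.22 × 1.2247 = 0.2694
d₁ = [ln(150/200) + (0.054 + ½·0.22²)·1.5] / (σ√T) = (-0.2877 + 0.1173) / 0.2694 = -0.6323 → -0.63
d₂ = -0.6323 − 0.2694 = -0.9018 → -0.90
exp(−rT) = exp(−0.054·1.5) = 0.9222
C = 150·N(-0.63) − 200·0.9222·N(-0.90) = 150·0.2643 − 200·0.9222·0.1841 = 39.6450 − 33.9554 = 5.6896

£5.69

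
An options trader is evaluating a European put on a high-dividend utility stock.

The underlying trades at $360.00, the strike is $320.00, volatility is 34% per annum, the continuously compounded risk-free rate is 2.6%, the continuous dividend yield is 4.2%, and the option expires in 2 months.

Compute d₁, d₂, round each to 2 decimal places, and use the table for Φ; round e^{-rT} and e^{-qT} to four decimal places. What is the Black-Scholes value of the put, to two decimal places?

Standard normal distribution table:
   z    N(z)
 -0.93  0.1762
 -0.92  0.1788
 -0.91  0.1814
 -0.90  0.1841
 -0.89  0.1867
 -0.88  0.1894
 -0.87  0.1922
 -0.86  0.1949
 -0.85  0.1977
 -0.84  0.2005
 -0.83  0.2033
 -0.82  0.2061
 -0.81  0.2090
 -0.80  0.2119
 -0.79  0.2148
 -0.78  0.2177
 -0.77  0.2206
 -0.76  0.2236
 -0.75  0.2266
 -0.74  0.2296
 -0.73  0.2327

$5.43

T = 0.1667;  σ√T = 0.1388
d₁ = [ln(360/320) + (0.026 − 0.042 + 0.34²/2)·0.1667] / 0.1388 = [0.1178 + 0.0070] / 0.1388 = 0.8987 ⇒ 0.90
d₂ = d₁ − σ√T = 0.8987 − 0.1388 = 0.7599 ⇒ 0.76
e^(−qT) = e^(−0.042·0.1667) = 0.9930;  e^(−rT) = e^(−0.026·0.1667) = 0.9957
N(−d₂) = N(-0.76) = 0.2236;  N(−d₁) = N(-0.90) = 0.1841
P = 320·0.9957·0.2236 − 360·0.9930·0.1841 = 71.2443 − 65.8121 = 5.4323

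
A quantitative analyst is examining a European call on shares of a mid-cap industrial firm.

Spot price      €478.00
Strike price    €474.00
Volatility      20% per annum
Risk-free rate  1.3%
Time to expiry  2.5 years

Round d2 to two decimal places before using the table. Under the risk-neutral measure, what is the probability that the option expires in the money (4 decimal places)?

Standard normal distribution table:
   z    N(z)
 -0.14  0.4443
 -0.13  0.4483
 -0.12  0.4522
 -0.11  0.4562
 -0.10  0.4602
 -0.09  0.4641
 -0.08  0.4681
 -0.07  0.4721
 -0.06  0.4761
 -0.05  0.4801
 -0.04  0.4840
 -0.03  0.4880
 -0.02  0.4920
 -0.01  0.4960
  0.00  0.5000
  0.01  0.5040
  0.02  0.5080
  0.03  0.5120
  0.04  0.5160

T = 2.5;  σ√T = 0.3162
ln(S/K) + (r + σ²/2)T = ln(478/474) + (0.013 + 0.2²/2)·2.5 = 0.0084 + 0.0825 = 0.0909
d₁ = 0.0909 / 0.3162 = 0.2875 which rounds to 0.29
d₂ = d₁ − σ√T = 0.2875 − 0.3162 = -0.0288 which rounds to -0.03
Risk-neutral Pr[S_T > K] = N(d₂) = N(-0.03) = 0.4880

0.4880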